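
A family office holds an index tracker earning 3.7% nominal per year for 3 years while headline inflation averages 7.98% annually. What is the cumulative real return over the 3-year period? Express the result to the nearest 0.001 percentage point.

-11.426%

The annual real rate is (1+3.7%)/(1+7.98%) − 1 = -3.9637%.
Compounded over 3 years: (1 + -0.039637)^3 − 1 ≈ -0.11426.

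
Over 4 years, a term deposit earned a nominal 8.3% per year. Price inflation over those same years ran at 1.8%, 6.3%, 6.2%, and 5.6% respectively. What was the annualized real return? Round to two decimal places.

3.18%

Cumulative inflation factor: 1.018 × 1.063 × 1.062 × 1.056 ≈ 1.21358.
Nominal growth factor: 1.37567. Real growth factor = 1.37567 / 1.21358 ≈ 1.13356.
Annualized: 1.13356^(1/4) − 1 ≈ 0.03184.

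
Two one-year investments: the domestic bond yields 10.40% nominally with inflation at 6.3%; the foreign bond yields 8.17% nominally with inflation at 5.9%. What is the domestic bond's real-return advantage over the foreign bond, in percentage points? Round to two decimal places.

The domestic bond real return: 1.1040/1.063 − 1 = 3.857%.
The foreign bond real return: 1.0817/1.059 − 1 = 2.144%.
Difference: 3.857 − 2.144 = 1.713 pp.

1.71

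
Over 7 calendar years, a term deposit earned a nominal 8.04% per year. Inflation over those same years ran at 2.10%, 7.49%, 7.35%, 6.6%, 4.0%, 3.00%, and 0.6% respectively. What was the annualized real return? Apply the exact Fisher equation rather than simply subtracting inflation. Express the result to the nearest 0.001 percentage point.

3.469%

Cumulative inflation factor: 1.0210 × 1.0749 × 1.0735 × 1.066 × 1.040 × 1.0300 × 1.006 ≈ 1.35339.
Nominal growth factor: 1.71827. Real growth factor = 1.71827 / 1.35339 ≈ 1.26961.
Annualized: 1.26961^(1/7) − 1 ≈ 0.03469.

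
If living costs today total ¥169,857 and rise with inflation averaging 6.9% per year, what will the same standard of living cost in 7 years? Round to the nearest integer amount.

Cumulative price-level factor: (1+6.9%)^7 ≈ 1.5953057718.
The nominal amount required is ¥169,857 scaled up by that factor.

¥270,974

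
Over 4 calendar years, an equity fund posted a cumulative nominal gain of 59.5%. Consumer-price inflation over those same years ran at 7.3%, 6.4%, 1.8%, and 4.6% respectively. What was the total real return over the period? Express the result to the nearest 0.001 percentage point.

31.202%

Cumulative inflation factor: 1.073 × 1.064 × 1.018 × 1.046 ≈ 1.21568.
Nominal growth factor: 1.59500. Real growth factor = 1.59500 / 1.21568 ≈ 1.31202.
Total real return ≈ 31.2018%.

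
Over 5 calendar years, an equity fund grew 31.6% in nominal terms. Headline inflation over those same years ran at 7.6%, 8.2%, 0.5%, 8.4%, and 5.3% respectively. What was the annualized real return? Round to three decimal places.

-0.295%

Cumulative inflation factor: 1.076 × 1.082 × 1.005 × 1.084 × 1.053 ≈ 1.33556.
Nominal growth factor: 1.31600. Real growth factor = 1.31600 / 1.33556 ≈ 0.98535.
Annualized: 0.98535^(1/5) − 1 ≈ -0.00295.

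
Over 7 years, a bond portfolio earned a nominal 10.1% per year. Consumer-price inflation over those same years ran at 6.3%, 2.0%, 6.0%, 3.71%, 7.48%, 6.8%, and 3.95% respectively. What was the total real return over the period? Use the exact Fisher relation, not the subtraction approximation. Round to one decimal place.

Cumulative inflation factor: 1.063 × 1.020 × 1.060 × 1.0371 × 1.0748 × 1.068 × 1.0395 ≈ 1.42227.
Nominal growth factor: 1.96115. Real growth factor = 1.96115 / 1.42227 ≈ 1.37888.
Total real return ≈ 37.8885%.

37.9%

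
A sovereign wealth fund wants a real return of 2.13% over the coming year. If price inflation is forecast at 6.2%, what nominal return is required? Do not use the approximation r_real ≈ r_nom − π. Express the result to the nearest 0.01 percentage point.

By the Fisher equation, 1 + r_nom = (1 + 2.13%)(1 + 6.2%) = 1.0213 × 1.062 = 1.0846206.
So r_nom = 8.46206%.

8.46%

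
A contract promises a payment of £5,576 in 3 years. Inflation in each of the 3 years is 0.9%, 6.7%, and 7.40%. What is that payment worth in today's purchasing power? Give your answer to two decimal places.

£4,822.40

Price-level factor over 3 years: 1.009 × 1.067 × 1.0740 = 1.156271622.
Purchasing power today: £5,576 divided by that factor.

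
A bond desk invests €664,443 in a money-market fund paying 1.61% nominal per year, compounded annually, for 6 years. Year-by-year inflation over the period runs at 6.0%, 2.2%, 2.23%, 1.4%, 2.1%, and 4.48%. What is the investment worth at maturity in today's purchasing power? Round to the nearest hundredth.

Nominal value at maturity: €664,443 × (1 + 1.61%)^6 ≈ €731,267.78.
Price-level factor over 6 years: 1.060 × 1.022 × 1.0223 × 1.014 × 1.021 × 1.0448 ≈ 1.1979314942.
The maturity value deflated by that factor is the answer in today's purchasing power.

€610,442.07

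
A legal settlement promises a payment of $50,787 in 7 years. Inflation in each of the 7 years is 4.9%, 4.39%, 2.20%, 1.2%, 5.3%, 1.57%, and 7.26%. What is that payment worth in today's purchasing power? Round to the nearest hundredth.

Price-level factor over 7 years: 1.049 × 1.0439 × 1.0220 × 1.012 × 1.053 × 1.0157 × 1.0726 ≈ 1.2992640154.
Purchasing power today: $50,787 divided by that factor.

$39,089.05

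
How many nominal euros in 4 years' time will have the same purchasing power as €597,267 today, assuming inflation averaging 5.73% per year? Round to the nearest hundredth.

€746,382.50

Cumulative price-level factor: (1+5.73%)^4 ≈ 1.2496630501.
The nominal amount required is €597,267 scaled up by that factor.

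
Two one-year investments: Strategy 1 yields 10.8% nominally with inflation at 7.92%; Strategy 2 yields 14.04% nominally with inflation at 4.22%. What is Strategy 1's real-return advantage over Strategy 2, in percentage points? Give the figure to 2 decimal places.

Strategy 1 real return: 1.108/1.0792 − 1 = 2.669%.
Strategy 2 real return: 1.1404/1.0422 − 1 = 9.422%.
Difference: 2.669 − 9.422 = -6.753 pp.

-6.75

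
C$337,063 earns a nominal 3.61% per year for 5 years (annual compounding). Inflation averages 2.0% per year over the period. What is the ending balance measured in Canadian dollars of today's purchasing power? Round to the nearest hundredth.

Nominal value at maturity: C$337,063 × (1 + 3.61%)^5 ≈ C$402,456.97.
Price-level factor over 5 years: (1 + 2.0%)^5 = 1.1040808032.
Dividing the nominal maturity value by the price-level factor gives the value in today's money.

C$364,517.68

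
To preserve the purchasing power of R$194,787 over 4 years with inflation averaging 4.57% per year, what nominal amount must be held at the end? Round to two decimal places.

R$232,910.14

Cumulative price-level factor: (1+4.57%)^4 ≈ 1.1957170778.
Multiplying R$194,787 by the price-level factor gives the future nominal sum.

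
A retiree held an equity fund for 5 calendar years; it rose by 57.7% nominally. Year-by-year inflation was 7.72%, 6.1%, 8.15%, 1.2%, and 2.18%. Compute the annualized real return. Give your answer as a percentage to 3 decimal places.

Cumulative inflation factor: 1.0772 × 1.061 × 1.0815 × 1.012 × 1.0218 ≈ 1.27816.
Nominal growth factor: 1.57700. Real growth factor = 1.57700 / 1.27816 ≈ 1.23381.
Annualized: 1.23381^(1/5) − 1 ≈ 0.04292.

4.292%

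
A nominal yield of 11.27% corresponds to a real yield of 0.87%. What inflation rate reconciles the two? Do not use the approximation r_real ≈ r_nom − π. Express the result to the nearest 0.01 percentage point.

10.31%

From (1+r_nom) = (1+r_real)(1+π), we get 1+π = (1 + 11.27%)/(1 + 0.87%) = 1.1127/1.0087 ≈ 1.10310.
So π ≈ 10.3103%.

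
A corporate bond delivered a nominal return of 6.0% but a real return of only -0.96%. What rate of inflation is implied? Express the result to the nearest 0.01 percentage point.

From (1+r_nom) = (1+r_real)(1+π), we get 1+π = (1 + 6.0%)/(1 − 0.96%) = 1.060/0.9904 ≈ 1.07027.
So π ≈ 7.0275%.

7.03%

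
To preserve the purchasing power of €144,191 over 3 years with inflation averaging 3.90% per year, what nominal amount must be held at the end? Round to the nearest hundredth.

€161,727.84

Cumulative price-level factor: (1+3.90%)^3 = 1.121622319.
Multiplying €144,191 by the price-level factor gives the future nominal sum.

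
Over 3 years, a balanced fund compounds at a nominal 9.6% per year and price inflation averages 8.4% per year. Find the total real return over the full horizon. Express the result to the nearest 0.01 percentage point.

The annual real rate is (1+9.6%)/(1+8.4%) − 1 = 1.1070%.
Compounded over 3 years: (1 + 0.011070)^3 − 1 ≈ 0.03358.

3.36%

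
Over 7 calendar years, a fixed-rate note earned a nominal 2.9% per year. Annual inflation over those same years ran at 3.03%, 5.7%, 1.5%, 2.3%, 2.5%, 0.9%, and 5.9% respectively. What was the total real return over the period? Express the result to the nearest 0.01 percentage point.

Cumulative inflation factor: 1.0303 × 1.057 × 1.015 × 1.023 × 1.025 × 1.009 × 1.059 ≈ 1.23849.
Nominal growth factor: 1.22154. Real growth factor = 1.22154 / 1.23849 ≈ 0.98632.
Total real return ≈ -1.3684%.

-1.37%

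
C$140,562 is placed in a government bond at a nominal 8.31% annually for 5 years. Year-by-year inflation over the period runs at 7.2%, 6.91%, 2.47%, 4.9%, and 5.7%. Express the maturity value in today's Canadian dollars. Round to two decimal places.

Nominal value at maturity: C$140,562 × (1 + 8.31%)^5 ≈ C$209,512.87.
Price-level factor over 5 years: 1.072 × 1.0691 × 1.0247 × 1.049 × 1.057 ≈ 1.3021479352.
The maturity value deflated by that factor is the answer in today's purchasing power.

C$160,897.90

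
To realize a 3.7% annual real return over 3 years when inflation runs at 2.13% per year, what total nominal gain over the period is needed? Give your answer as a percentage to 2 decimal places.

Required annual nominal rate: (1+3.7%)(1+2.13%) − 1 = 5.90881%.
Cumulative over 3 years: (1 + 0.0590881)^3 − 1 ≈ 0.18794.

18.79%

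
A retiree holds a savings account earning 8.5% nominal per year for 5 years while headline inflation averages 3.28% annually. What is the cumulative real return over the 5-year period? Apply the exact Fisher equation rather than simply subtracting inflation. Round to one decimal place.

28.0%

The annual real rate is (1+8.5%)/(1+3.28%) − 1 = 5.0542%.
Compounded over 5 years: (1 + 0.050542)^5 − 1 ≈ 0.27958.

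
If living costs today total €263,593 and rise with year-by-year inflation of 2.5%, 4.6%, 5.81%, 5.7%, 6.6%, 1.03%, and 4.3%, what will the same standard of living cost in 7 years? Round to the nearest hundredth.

Cumulative price-level factor: 1.025 × 1.046 × 1.0581 × 1.057 × 1.066 × 1.0103 × 1.043 ≈ 1.3469426902.
The nominal amount required is €263,593 scaled up by that factor.

€355,044.66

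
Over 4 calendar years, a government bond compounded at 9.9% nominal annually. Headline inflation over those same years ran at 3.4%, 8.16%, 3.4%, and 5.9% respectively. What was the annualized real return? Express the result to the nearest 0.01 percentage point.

Cumulative inflation factor: 1.034 × 1.0816 × 1.034 × 1.059 ≈ 1.22463.
Nominal growth factor: 1.45878. Real growth factor = 1.45878 / 1.22463 ≈ 1.19121.
Annualized: 1.19121^(1/4) − 1 ≈ 0.04471.

4.47%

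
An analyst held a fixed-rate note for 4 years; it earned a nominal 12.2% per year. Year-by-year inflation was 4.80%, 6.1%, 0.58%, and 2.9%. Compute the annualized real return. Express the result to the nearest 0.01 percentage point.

8.33%

Cumulative inflation factor: 1.0480 × 1.061 × 1.0058 × 1.029 ≈ 1.15081.
Nominal growth factor: 1.58479. Real growth factor = 1.58479 / 1.15081 ≈ 1.37711.
Annualized: 1.37711^(1/4) − 1 ≈ 0.08328.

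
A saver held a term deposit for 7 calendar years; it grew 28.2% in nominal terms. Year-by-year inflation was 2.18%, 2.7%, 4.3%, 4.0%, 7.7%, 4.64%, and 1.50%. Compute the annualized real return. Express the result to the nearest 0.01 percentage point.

-0.22%

Cumulative inflation factor: 1.0218 × 1.027 × 1.043 × 1.040 × 1.077 × 1.0464 × 1.0150 ≈ 1.30207.
Nominal growth factor: 1.28200. Real growth factor = 1.28200 / 1.30207 ≈ 0.98459.
Annualized: 0.98459^(1/7) − 1 ≈ -0.00222.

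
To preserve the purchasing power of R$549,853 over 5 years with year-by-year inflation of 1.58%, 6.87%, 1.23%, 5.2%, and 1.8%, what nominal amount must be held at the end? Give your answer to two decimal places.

R$647,117.84

Cumulative price-level factor: 1.0158 × 1.0687 × 1.0123 × 1.052 × 1.018 ≈ 1.1768924386.
The nominal amount required is R$549,853 scaled up by that factor.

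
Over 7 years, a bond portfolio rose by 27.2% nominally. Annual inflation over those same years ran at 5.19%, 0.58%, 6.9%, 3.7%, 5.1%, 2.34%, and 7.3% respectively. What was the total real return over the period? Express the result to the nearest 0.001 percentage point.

Cumulative inflation factor: 1.0519 × 1.0058 × 1.069 × 1.037 × 1.051 × 1.0234 × 1.073 ≈ 1.35360.
Nominal growth factor: 1.27200. Real growth factor = 1.27200 / 1.35360 ≈ 0.93972.
Total real return ≈ -6.0284%.

-6.028%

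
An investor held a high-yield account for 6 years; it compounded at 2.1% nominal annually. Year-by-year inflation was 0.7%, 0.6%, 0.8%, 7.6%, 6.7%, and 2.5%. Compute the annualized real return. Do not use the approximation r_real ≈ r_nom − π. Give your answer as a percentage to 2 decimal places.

Cumulative inflation factor: 1.007 × 1.006 × 1.008 × 1.076 × 1.067 × 1.025 ≈ 1.20168.
Nominal growth factor: 1.13280. Real growth factor = 1.13280 / 1.20168 ≈ 0.94268.
Annualized: 0.94268^(1/6) − 1 ≈ -0.00979.

-0.98%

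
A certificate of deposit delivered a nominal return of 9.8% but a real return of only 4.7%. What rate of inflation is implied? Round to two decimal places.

From (1+r_nom) = (1+r_real)(1+π), we get 1+π = (1 + 9.8%)/(1 + 4.7%) = 1.098/1.047 ≈ 1.04871.
So π ≈ 4.8711%.

4.87%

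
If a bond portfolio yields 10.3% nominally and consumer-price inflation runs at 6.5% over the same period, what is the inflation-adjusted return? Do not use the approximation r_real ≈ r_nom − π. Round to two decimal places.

Real return via the Fisher equation: (1 + 10.3%)/(1 + 6.5%) − 1 = 1.103/1.065 − 1 ≈ 0.03568.

3.57%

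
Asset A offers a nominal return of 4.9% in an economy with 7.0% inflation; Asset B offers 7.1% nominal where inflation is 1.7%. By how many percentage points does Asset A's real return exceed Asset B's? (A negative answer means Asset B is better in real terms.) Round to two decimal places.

Asset A real return: 1.049/1.070 − 1 = -1.963%.
Asset B real return: 1.071/1.017 − 1 = 5.310%.
Difference: -1.963 − 5.310 = -7.273 pp.

-7.27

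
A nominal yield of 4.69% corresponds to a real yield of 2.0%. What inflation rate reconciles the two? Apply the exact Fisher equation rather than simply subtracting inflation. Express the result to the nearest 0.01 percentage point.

2.64%

From (1+r_nom) = (1+r_real)(1+π), we get 1+π = (1 + 4.69%)/(1 + 2.0%) = 1.0469/1.020 ≈ 1.02637.
So π ≈ 2.6373%.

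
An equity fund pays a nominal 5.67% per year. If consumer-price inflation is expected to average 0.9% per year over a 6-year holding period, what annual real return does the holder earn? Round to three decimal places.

4.727%

With constant rates the annual real return is the same each year: (1+5.67%)/(1+0.9%) − 1 = 0.04727.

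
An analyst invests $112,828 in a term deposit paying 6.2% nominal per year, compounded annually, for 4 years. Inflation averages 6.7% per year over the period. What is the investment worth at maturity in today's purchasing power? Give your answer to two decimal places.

$110,727.96

Nominal value at maturity: $112,828 × (1 + 6.2%)^4 ≈ $143,520.84.
Price-level factor over 4 years: (1 + 6.7%)^4 ≈ 1.2961572031.
Dividing the nominal maturity value by the price-level factor gives the value in today's money.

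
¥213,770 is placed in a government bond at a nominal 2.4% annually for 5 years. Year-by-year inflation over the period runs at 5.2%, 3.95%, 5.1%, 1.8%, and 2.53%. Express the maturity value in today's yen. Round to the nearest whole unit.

¥200,634

Nominal value at maturity: ¥213,770 × (1 + 2.4%)^5 ≈ ¥240,684.
Price-level factor over 5 years: 1.052 × 1.0395 × 1.051 × 1.018 × 1.0253 ≈ 1.1996144402.
The maturity value deflated by that factor is the answer in today's purchasing power.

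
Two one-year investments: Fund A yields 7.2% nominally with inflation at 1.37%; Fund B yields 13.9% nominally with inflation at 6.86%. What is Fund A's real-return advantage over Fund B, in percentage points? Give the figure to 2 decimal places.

Fund A real return: 1.072/1.0137 − 1 = 5.751%.
Fund B real return: 1.139/1.0686 − 1 = 6.588%.
Difference: 5.751 − 6.588 = -0.837 pp.

-0.84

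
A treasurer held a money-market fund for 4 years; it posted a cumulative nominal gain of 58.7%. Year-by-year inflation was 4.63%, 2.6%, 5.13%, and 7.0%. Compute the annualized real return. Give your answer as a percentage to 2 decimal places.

7.07%

Cumulative inflation factor: 1.0463 × 1.026 × 1.0513 × 1.070 ≈ 1.20757.
Nominal growth factor: 1.58700. Real growth factor = 1.58700 / 1.20757 ≈ 1.31420.
Annualized: 1.31420^(1/4) − 1 ≈ 0.07069.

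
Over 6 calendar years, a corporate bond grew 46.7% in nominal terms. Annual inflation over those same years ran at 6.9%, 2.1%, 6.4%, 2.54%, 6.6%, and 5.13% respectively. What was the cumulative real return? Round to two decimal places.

9.93%

Cumulative inflation factor: 1.069 × 1.021 × 1.064 × 1.0254 × 1.066 × 1.0513 ≈ 1.33451.
Nominal growth factor: 1.46700. Real growth factor = 1.46700 / 1.33451 ≈ 1.09928.
Total real return ≈ 9.9279%.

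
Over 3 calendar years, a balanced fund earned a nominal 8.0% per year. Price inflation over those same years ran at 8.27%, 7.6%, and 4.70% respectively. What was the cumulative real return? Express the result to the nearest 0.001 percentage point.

Cumulative inflation factor: 1.0827 × 1.076 × 1.0470 ≈ 1.21974.
Nominal growth factor: 1.25971. Real growth factor = 1.25971 / 1.21974 ≈ 1.03277.
Total real return ≈ 3.2771%.

3.277%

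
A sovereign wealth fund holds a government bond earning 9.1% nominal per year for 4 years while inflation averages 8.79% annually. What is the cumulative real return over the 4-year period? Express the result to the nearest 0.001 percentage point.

1.145%

The annual real rate is (1+9.1%)/(1+8.79%) − 1 = 0.2850%.
Compounded over 4 years: (1 + 0.002850)^4 − 1 ≈ 0.01145.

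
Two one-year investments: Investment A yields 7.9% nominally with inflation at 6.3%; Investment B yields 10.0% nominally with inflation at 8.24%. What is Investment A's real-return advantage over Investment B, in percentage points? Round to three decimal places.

-0.121

Investment A real return: 1.079/1.063 − 1 = 1.5052%.
Investment B real return: 1.100/1.0824 − 1 = 1.6260%.
Difference: 1.5052 − 1.6260 = -0.1208 pp.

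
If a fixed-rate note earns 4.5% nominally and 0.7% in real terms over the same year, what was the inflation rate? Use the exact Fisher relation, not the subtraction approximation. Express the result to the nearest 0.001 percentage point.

3.774%

From (1+r_nom) = (1+r_real)(1+π), we get 1+π = (1 + 4.5%)/(1 + 0.7%) = 1.045/1.007 ≈ 1.03774.
So π ≈ 3.7736%.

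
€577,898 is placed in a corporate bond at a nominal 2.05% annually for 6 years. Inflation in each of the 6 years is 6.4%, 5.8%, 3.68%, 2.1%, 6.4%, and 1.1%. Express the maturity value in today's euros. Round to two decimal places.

€509,200.05

Nominal value at maturity: €577,898 × (1 + 2.05%)^6 ≈ €652,723.50.
Price-level factor over 6 years: 1.064 × 1.058 × 1.0368 × 1.021 × 1.064 × 1.011 ≈ 1.2818606319.
The maturity value deflated by that factor is the answer in today's purchasing power.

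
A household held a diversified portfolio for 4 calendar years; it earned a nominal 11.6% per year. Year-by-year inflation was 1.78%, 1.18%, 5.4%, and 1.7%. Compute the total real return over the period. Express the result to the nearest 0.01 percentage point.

40.52%

Cumulative inflation factor: 1.0178 × 1.0118 × 1.054 × 1.017 ≈ 1.10387.
Nominal growth factor: 1.55116. Real growth factor = 1.55116 / 1.10387 ≈ 1.40520.
Total real return ≈ 40.5200%.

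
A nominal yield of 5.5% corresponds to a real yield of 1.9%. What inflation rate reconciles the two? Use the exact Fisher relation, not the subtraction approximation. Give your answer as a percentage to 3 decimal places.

From (1+r_nom) = (1+r_real)(1+π), we get 1+π = (1 + 5.5%)/(1 + 1.9%) = 1.055/1.019 ≈ 1.03533.
So π ≈ 3.5329%.

3.533%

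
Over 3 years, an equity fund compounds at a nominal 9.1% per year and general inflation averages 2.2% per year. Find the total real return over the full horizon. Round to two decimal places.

The annual real rate is (1+9.1%)/(1+2.2%) − 1 = 6.7515%.
Compounded over 3 years: (1 + 0.067515)^3 − 1 ≈ 0.21653.

21.65%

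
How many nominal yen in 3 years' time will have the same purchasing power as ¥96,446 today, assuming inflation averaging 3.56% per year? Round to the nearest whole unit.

Cumulative price-level factor: (1+3.56%)^3 ≈ 1.1106471980.
Multiplying ¥96,446 by the price-level factor gives the future nominal sum.

¥107,117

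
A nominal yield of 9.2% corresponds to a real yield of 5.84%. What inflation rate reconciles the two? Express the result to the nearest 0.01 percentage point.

From (1+r_nom) = (1+r_real)(1+π), we get 1+π = (1 + 9.2%)/(1 + 5.84%) = 1.092/1.0584 ≈ 1.03175.
So π ≈ 3.1746%.

3.17%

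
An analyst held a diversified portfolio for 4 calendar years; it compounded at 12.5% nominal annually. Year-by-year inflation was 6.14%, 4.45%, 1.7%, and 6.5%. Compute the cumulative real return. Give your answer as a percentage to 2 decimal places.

Cumulative inflation factor: 1.0614 × 1.0445 × 1.017 × 1.065 ≈ 1.20077.
Nominal growth factor: 1.60181. Real growth factor = 1.60181 / 1.20077 ≈ 1.33399.
Total real return ≈ 33.3988%.

33.40%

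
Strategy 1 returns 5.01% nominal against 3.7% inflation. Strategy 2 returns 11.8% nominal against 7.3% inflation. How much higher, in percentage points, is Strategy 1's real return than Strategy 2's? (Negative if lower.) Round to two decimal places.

Strategy 1 real return: 1.0501/1.037 − 1 = 1.263%.
Strategy 2 real return: 1.118/1.073 − 1 = 4.194%.
Difference: 1.263 − 4.194 = -2.931 pp.

-2.93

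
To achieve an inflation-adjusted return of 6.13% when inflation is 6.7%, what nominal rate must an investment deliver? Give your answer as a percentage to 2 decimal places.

By the Fisher equation, 1 + r_nom = (1 + 6.13%)(1 + 6.7%) = 1.0613 × 1.067 = 1.1324071.
So r_nom = 13.24071%.

13.24%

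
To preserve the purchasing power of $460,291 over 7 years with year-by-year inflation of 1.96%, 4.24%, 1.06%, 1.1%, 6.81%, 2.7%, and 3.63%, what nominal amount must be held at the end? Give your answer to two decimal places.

Cumulative price-level factor: 1.0196 × 1.0424 × 1.0106 × 1.011 × 1.0681 × 1.027 × 1.0363 ≈ 1.2344188241.
The nominal amount required is $460,291 scaled up by that factor.

$568,191.87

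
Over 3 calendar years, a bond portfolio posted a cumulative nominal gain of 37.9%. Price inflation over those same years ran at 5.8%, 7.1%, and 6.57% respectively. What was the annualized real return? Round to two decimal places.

4.52%

Cumulative inflation factor: 1.058 × 1.071 × 1.0657 ≈ 1.20756.
Nominal growth factor: 1.37900. Real growth factor = 1.37900 / 1.20756 ≈ 1.14197.
Annualized: 1.14197^(1/3) − 1 ≈ 0.04524.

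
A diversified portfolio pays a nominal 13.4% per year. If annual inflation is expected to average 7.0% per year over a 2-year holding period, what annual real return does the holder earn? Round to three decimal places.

With constant rates the annual real return is the same each year: (1+13.4%)/(1+7.0%) − 1 = 0.05981.

5.981%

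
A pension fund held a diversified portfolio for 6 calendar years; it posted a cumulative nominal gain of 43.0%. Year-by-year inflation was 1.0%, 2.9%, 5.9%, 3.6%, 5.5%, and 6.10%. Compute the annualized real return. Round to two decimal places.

1.91%

Cumulative inflation factor: 1.010 × 1.029 × 1.059 × 1.036 × 1.055 × 1.0610 ≈ 1.27632.
Nominal growth factor: 1.43000. Real growth factor = 1.43000 / 1.27632 ≈ 1.12041.
Annualized: 1.12041^(1/6) − 1 ≈ 0.01913.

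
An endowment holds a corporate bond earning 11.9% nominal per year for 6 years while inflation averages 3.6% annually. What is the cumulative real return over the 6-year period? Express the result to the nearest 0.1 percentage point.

The annual real rate is (1+11.9%)/(1+3.6%) − 1 = 8.0116%.
Compounded over 6 years: (1 + 0.080116)^6 − 1 ≈ 0.58790.

58.8%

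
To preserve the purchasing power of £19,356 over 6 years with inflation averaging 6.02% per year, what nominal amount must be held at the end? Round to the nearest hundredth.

£27,487.95

Cumulative price-level factor: (1+6.02%)^6 ≈ 1.4201257406.
The nominal amount required is £19,356 scaled up by that factor.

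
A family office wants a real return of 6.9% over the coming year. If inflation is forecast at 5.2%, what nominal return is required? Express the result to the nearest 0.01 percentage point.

By the Fisher equation, 1 + r_nom = (1 + 6.9%)(1 + 5.2%) = 1.069 × 1.052 = 1.124588.
So r_nom = 12.4588%.

12.46%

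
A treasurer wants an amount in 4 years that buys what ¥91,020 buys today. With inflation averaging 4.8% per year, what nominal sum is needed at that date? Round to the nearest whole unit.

Cumulative price-level factor: (1+4.8%)^4 ≈ 1.2062716764.
The nominal amount required is ¥91,020 scaled up by that factor.

¥109,795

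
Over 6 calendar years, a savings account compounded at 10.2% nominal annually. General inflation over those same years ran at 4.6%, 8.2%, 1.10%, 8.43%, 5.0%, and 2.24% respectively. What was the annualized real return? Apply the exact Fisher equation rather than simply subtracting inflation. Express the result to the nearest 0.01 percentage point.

5.06%

Cumulative inflation factor: 1.046 × 1.082 × 1.0110 × 1.0843 × 1.050 × 1.0224 ≈ 1.33189.
Nominal growth factor: 1.79098. Real growth factor = 1.79098 / 1.33189 ≈ 1.34468.
Annualized: 1.34468^(1/6) − 1 ≈ 0.05060.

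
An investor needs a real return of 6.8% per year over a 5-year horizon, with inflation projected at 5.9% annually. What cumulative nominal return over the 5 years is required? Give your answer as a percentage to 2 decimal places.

Required annual nominal rate: (1+6.8%)(1+5.9%) − 1 = 13.1012%.
Cumulative over 5 years: (1 + 0.131012)^5 − 1 ≈ 0.85070.

85.07%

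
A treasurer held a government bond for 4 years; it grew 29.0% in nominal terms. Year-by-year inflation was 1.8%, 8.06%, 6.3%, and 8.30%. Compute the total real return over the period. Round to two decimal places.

Cumulative inflation factor: 1.018 × 1.0806 × 1.063 × 1.0830 ≈ 1.26641.
Nominal growth factor: 1.29000. Real growth factor = 1.29000 / 1.26641 ≈ 1.01863.
Total real return ≈ 1.8627%.

1.86%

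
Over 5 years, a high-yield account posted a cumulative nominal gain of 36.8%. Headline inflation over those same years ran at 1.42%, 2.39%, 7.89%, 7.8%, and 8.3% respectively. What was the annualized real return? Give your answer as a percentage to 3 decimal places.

0.901%

Cumulative inflation factor: 1.0142 × 1.0239 × 1.0789 × 1.078 × 1.083 ≈ 1.30801.
Nominal growth factor: 1.36800. Real growth factor = 1.36800 / 1.30801 ≈ 1.04587.
Annualized: 1.04587^(1/5) − 1 ≈ 0.00901.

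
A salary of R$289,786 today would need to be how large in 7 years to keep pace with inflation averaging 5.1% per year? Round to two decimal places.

R$410,484.17

Cumulative price-level factor: (1+5.1%)^7 ≈ 1.4165079366.
The nominal amount required is R$289,786 scaled up by that factor.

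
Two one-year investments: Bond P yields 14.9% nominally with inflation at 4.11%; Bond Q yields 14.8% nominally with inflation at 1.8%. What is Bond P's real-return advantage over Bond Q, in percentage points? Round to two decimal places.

Bond P real return: 1.149/1.0411 − 1 = 10.364%.
Bond Q real return: 1.148/1.018 − 1 = 12.770%.
Difference: 10.364 − 12.770 = -2.406 pp.

-2.41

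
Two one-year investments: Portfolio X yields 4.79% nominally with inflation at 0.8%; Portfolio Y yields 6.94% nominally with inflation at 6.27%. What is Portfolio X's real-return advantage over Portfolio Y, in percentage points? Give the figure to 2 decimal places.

Portfolio X real return: 1.0479/1.008 − 1 = 3.958%.
Portfolio Y real return: 1.0694/1.0627 − 1 = 0.630%.
Difference: 3.958 − 0.630 = 3.328 pp.

3.33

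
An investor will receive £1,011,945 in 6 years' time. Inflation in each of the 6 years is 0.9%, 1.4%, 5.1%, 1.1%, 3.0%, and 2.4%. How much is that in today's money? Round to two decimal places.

Price-level factor over 6 years: 1.009 × 1.014 × 1.051 × 1.011 × 1.030 × 1.024 ≈ 1.1466217464.
Purchasing power today: £1,011,945 divided by that factor.

£882,544.75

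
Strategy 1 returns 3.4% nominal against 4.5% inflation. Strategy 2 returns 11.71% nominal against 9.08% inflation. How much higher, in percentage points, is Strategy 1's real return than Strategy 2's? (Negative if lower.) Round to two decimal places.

-3.46

Strategy 1 real return: 1.034/1.045 − 1 = -1.053%.
Strategy 2 real return: 1.1171/1.0908 − 1 = 2.411%.
Difference: -1.053 − 2.411 = -3.464 pp.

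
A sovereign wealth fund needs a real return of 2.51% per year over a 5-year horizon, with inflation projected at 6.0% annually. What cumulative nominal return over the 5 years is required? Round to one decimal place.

Required annual nominal rate: (1+2.51%)(1+6.0%) − 1 = 8.6606%.
Cumulative over 5 years: (1 + 0.086606)^5 − 1 ≈ 0.51482.

51.5%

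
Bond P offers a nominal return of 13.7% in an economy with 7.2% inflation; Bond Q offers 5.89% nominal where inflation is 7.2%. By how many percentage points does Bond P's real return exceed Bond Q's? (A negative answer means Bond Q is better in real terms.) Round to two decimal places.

7.29

Bond P real return: 1.137/1.072 − 1 = 6.063%.
Bond Q real return: 1.0589/1.072 − 1 = -1.222%.
Difference: 6.063 − (-1.222) = 7.285 pp.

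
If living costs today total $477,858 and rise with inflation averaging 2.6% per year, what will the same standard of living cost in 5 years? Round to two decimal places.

$543,294.95

Cumulative price-level factor: (1+2.6%)^5 ≈ 1.1369380568.
Multiplying $477,858 by the price-level factor gives the future nominal sum.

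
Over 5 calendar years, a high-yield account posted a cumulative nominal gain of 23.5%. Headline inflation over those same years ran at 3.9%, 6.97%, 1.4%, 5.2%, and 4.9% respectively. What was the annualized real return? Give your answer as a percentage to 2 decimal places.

-0.14%

Cumulative inflation factor: 1.039 × 1.0697 × 1.014 × 1.052 × 1.049 ≈ 1.24367.
Nominal growth factor: 1.23500. Real growth factor = 1.23500 / 1.24367 ≈ 0.99303.
Annualized: 0.99303^(1/5) − 1 ≈ -0.00140.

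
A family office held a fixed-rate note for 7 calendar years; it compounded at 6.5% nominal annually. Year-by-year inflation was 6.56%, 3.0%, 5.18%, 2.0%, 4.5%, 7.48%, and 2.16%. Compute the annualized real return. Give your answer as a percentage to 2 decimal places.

Cumulative inflation factor: 1.0656 × 1.030 × 1.0518 × 1.020 × 1.045 × 1.0748 × 1.0216 ≈ 1.35111.
Nominal growth factor: 1.55399. Real growth factor = 1.55399 / 1.35111 ≈ 1.15016.
Annualized: 1.15016^(1/7) − 1 ≈ 0.02019.

2.02%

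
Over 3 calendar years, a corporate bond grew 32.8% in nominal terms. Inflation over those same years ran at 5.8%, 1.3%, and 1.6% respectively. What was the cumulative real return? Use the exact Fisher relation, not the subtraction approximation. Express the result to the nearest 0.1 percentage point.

Cumulative inflation factor: 1.058 × 1.013 × 1.016 ≈ 1.08890.
Nominal growth factor: 1.32800. Real growth factor = 1.32800 / 1.08890 ≈ 1.21958.
Total real return ≈ 21.9577%.

22.0%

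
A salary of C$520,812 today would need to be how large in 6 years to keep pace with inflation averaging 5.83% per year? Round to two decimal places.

Cumulative price-level factor: (1+5.83%)^6 ≈ 1.4049238229.
Multiplying C$520,812 by the price-level factor gives the future nominal sum.

C$731,701.19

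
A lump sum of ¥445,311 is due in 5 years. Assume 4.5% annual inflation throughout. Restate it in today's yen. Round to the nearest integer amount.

¥357,340

Price-level factor over 5 years: (1 + 4.5%)^5 ≈ 1.2461819377.
Purchasing power today: ¥445,311 divided by that factor.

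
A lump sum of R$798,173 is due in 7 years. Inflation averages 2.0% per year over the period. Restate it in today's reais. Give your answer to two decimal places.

Price-level factor over 7 years: (1 + 2.0%)^7 ≈ 1.1486856676.
Purchasing power today: R$798,173 divided by that factor.

R$694,857.63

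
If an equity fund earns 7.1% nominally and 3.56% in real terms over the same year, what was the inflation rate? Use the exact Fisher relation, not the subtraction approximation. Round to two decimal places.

3.42%

From (1+r_nom) = (1+r_real)(1+π), we get 1+π = (1 + 7.1%)/(1 + 3.56%) = 1.071/1.0356 ≈ 1.03418.
So π ≈ 3.4183%.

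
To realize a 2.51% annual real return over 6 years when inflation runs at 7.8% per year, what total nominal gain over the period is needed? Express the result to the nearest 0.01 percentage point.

82.10%

Required annual nominal rate: (1+2.51%)(1+7.8%) − 1 = 10.50578%.
Cumulative over 6 years: (1 + 0.1050578)^6 − 1 ≈ 0.82100.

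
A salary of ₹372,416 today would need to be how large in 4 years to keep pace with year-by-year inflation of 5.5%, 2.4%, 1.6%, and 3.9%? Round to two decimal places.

₹424,707.57

Cumulative price-level factor: 1.055 × 1.024 × 1.016 × 1.039 ≈ 1.1404117197.
The nominal amount required is ₹372,416 scaled up by that factor.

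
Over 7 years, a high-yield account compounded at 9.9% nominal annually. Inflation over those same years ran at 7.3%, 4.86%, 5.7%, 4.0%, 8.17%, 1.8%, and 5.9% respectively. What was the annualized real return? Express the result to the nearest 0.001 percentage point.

Cumulative inflation factor: 1.073 × 1.0486 × 1.057 × 1.040 × 1.0817 × 1.018 × 1.059 ≈ 1.44234.
Nominal growth factor: 1.93635. Real growth factor = 1.93635 / 1.44234 ≈ 1.34250.
Annualized: 1.34250^(1/7) − 1 ≈ 0.04297.

4.297%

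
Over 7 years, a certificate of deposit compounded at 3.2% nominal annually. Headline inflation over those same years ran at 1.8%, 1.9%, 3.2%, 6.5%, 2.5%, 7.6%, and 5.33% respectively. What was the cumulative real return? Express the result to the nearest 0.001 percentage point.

-5.872%

Cumulative inflation factor: 1.018 × 1.019 × 1.032 × 1.065 × 1.025 × 1.076 × 1.0533 ≈ 1.32446.
Nominal growth factor: 1.24669. Real growth factor = 1.24669 / 1.32446 ≈ 0.94128.
Total real return ≈ -5.8721%.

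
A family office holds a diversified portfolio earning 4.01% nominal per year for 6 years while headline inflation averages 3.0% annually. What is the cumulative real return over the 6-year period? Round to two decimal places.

6.03%

The annual real rate is (1+4.01%)/(1+3.0%) − 1 = 0.9806%.
Compounded over 6 years: (1 + 0.009806)^6 − 1 ≈ 0.06030.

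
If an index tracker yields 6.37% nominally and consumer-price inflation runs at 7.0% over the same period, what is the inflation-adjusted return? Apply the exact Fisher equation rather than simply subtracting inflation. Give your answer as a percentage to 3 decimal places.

-0.589%

Real return via the Fisher equation: (1 + 6.37%)/(1 + 7.0%) − 1 = 1.0637/1.070 − 1 ≈ -0.00589.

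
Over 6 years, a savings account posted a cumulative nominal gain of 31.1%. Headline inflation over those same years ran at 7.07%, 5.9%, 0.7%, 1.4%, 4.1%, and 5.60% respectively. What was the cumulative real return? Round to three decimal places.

Cumulative inflation factor: 1.0707 × 1.059 × 1.007 × 1.014 × 1.041 × 1.0560 ≈ 1.27276.
Nominal growth factor: 1.31100. Real growth factor = 1.31100 / 1.27276 ≈ 1.03005.
Total real return ≈ 3.0047%.

3.005%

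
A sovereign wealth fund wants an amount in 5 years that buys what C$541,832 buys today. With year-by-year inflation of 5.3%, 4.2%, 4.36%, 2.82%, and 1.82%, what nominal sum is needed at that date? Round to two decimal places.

Cumulative price-level factor: 1.053 × 1.042 × 1.0436 × 1.0282 × 1.0182 ≈ 1.1987837653.
Multiplying C$541,832 by the price-level factor gives the future nominal sum.

C$649,539.41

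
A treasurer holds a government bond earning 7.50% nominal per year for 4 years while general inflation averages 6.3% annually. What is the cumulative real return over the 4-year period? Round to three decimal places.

4.593%

The annual real rate is (1+7.50%)/(1+6.3%) − 1 = 1.1289%.
Compounded over 4 years: (1 + 0.011289)^4 − 1 ≈ 0.04593.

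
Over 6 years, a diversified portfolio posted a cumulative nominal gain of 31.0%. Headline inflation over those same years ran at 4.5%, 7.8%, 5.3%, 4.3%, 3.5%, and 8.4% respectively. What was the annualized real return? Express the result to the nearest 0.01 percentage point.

-0.96%

Cumulative inflation factor: 1.045 × 1.078 × 1.053 × 1.043 × 1.035 × 1.084 ≈ 1.38809.
Nominal growth factor: 1.31000. Real growth factor = 1.31000 / 1.38809 ≈ 0.94374.
Annualized: 0.94374^(1/6) − 1 ≈ -0.00960.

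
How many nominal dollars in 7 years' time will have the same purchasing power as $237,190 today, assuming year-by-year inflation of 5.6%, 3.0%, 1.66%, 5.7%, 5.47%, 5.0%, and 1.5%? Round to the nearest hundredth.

Cumulative price-level factor: 1.056 × 1.030 × 1.0166 × 1.057 × 1.0547 × 1.050 × 1.015 ≈ 1.3137433264.
The nominal amount required is $237,190 scaled up by that factor.

$311,606.78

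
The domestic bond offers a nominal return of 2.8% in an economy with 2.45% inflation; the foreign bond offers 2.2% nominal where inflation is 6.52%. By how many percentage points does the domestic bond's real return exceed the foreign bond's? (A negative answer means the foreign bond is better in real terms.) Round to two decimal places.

The domestic bond real return: 1.028/1.0245 − 1 = 0.342%.
The foreign bond real return: 1.022/1.0652 − 1 = -4.056%.
Difference: 0.342 − (-4.056) = 4.398 pp.

4.40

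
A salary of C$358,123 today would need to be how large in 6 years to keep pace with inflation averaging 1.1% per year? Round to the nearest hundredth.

C$382,418.72

Cumulative price-level factor: (1+1.1%)^6 ≈ 1.0678418406.
The nominal amount required is C$358,123 scaled up by that factor.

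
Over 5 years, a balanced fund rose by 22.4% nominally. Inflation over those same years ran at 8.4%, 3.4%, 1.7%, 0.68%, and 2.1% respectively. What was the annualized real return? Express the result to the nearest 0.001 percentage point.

Cumulative inflation factor: 1.084 × 1.034 × 1.017 × 1.0068 × 1.021 ≈ 1.17176.
Nominal growth factor: 1.22400. Real growth factor = 1.22400 / 1.17176 ≈ 1.04458.
Annualized: 1.04458^(1/5) − 1 ≈ 0.00876.

0.876%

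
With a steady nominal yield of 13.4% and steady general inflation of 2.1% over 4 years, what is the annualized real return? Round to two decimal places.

With constant rates the annual real return is the same each year: (1+13.4%)/(1+2.1%) − 1 = 0.11068.

11.07%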